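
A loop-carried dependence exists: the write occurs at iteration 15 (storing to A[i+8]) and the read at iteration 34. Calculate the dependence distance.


Distance = read iteration - write iteration
= 34 - 15 = 19

19


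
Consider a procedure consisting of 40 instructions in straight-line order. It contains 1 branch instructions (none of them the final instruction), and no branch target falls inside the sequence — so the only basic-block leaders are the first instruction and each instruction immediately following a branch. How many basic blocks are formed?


With no in-sequence branch targets, the leaders are the first instruction plus the instruction after each branch.
Number of basic blocks = branches + 1
= 1 + 1 = 2

2


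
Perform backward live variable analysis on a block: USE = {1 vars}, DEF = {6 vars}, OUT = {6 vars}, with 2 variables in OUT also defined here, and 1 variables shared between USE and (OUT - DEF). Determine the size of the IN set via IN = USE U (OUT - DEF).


OUT - DEF: 6 - 2 = 4
|IN| = |USE| + |OUT - DEF| - |USE ∩ (OUT - DEF)| = 1 + 4 - 1 = 4

4


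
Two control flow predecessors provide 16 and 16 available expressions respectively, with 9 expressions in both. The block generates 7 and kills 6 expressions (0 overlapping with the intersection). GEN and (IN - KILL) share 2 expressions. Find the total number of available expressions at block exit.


IN = intersection of predecessors = 9
IN - KILL = 9 - 0 = 9
|OUT| = |GEN| + |IN - KILL| - |GEN ∩ (IN - KILL)| = 7 + 9 - 2 = 14

14


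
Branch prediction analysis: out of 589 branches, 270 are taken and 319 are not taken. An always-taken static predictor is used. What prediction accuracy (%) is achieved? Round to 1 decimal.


Predictor: always-taken
Correct predictions = 270
Accuracy = 270 / 589 * 100 = 45.8%

45.8


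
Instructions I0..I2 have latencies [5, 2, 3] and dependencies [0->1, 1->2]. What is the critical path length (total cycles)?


Compute longest path through dependency graph: dist(Ik) = max over predecessors of dist + latency(Ik).
dist(I0) = latency 5 = 5
dist(I1) = dist(I0) + 2 = 5 + 2 = 7
dist(I2) = dist(I1) + 3 = 7 + 3 = 10
Critical path = max dist = 10

10


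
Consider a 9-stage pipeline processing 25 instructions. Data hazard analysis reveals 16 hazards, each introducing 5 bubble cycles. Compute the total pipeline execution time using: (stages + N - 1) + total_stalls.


Base cycles = 9 + 25 - 1 = 33
Total stalls = 16 * 5 = 80
Total = 33 + 80 = 113

113


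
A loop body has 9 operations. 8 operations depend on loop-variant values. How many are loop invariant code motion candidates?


Invariant candidates = total - loop-dependent
= 9 - 8 = 1

1


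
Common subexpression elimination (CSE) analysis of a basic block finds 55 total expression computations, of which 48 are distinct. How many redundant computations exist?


CSE count = total expressions - unique expressions
= 55 - 48 = 7

7


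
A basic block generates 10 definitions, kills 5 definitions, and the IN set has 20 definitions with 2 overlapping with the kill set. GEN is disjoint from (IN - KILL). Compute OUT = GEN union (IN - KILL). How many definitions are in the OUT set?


IN - KILL: 20 - 2 = 18 surviving definitions
OUT = GEN + surviving = 10 + 18 = 28

28


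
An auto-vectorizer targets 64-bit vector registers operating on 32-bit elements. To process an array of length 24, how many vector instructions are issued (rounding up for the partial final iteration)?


Width = 64 / 32 = 2 elements per vector op
Iterations = ceil(24 / 2) = 12

12


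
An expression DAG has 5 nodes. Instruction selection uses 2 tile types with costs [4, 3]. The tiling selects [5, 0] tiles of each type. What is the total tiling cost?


Total cost = sum(count_i * cost_i)
= 5*4 + 0*3
= 20

20


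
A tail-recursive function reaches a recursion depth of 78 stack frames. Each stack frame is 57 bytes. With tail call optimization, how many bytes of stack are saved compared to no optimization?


Without TCO: 78 * 57 = 4446 bytes
With TCO: reuse 1 frame = 57 bytes
Savings = 4446 - 57 = 4389

4389


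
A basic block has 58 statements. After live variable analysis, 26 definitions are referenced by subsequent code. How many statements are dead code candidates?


Dead code = total statements - live definitions
= 58 - 26 = 32

32


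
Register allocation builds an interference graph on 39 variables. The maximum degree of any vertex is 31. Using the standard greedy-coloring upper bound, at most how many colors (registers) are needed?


Greedy coloring never needs more than (max_degree + 1) colors: when coloring a vertex, at most max_degree neighbors are already colored.
Upper bound = 31 + 1 = 32

32


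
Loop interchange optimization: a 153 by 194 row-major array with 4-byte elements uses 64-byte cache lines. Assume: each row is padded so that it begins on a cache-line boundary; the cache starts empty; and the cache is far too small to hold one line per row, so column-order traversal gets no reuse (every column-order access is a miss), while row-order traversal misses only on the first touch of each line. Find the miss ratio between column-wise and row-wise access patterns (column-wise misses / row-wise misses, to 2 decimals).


Each row occupies 194 * 4 = 776 bytes and starts on a line boundary, so it spans ceil(776 / 64) = 13 cache lines.
Row-major traversal misses (one per line touched): 153 * ceil(194 * 4 / 64) = 1989
Column-major traversal misses (no reuse, every access misses): 153 * 194 = 29682
Ratio = 29682 / 1989 = 14.92

14.92


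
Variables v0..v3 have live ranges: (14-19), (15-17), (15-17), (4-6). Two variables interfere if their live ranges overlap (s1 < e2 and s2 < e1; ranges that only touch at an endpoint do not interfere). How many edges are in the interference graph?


Check all pairs for overlapping intervals.
Two intervals (s1,e1) and (s2,e2) overlap if s1 < e2 and s2 < e1.
v0 (14-19) vs v1..v3: overlaps v1, v2 -> 2
v1 (15-17) vs v2..v3: overlaps v2 -> 1
v2 (15-17) vs v3: overlaps none -> 0
Total overlapping pairs = 2 + 1 + 0 = 3

3


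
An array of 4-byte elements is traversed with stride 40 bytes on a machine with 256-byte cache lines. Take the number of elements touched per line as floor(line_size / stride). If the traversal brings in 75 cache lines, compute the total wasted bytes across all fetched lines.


Elements per line = floor(256 / 40) = 6
Bytes used per line = 6 * 4 = 24
Wasted per line = 256 - 24 = 232
Total wasted = 232 * 75 = 17400

17400


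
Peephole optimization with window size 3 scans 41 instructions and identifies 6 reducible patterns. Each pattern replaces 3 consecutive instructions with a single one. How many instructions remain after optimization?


Each match removes 2 instructions.
Total removed = 6 * 2 = 12
Remaining = 41 - 12 = 29

29


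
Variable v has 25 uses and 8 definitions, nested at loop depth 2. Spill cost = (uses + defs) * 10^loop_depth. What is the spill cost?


uses + defs = 25 + 8 = 33
10^2 = 100
Spill cost = 33 * 100 = 3300

3300


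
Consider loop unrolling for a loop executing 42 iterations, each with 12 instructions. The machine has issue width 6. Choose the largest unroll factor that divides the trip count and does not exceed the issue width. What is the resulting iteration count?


Largest divisor of 42 <= 6 is 6
New iterations = 42 / 6 = 7

7


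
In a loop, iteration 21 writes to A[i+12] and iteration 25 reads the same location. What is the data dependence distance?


Distance = read iteration - write iteration
= 25 - 21 = 4

4


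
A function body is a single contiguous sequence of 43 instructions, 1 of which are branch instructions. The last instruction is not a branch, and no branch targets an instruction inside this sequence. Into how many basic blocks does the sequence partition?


With no in-sequence branch targets, the leaders are the first instruction plus the instruction after each branch.
Number of basic blocks = branches + 1
= 1 + 1 = 2

2


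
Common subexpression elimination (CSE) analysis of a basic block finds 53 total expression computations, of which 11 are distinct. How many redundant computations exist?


CSE count = total expressions - unique expressions
= 53 - 11 = 42

42


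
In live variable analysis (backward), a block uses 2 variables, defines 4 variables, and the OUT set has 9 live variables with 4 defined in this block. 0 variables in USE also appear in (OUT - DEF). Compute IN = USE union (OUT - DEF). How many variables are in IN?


OUT - DEF: 9 - 4 = 5
|IN| = |USE| + |OUT - DEF| - |USE ∩ (OUT - DEF)| = 2 + 5 - 0 = 7

7


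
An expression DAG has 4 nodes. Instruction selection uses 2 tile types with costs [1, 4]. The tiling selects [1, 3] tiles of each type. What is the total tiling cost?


Total cost = sum(count_i * cost_i)
= 1*1 + 3*4
= 13

13


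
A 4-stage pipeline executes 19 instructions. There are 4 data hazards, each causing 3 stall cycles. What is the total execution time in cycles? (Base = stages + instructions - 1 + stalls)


Base cycles = 4 + 19 - 1 = 22
Total stalls = 4 * 3 = 12
Total = 22 + 12 = 34

34


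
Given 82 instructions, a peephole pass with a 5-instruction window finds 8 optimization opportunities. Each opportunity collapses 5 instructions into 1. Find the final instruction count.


Each match removes 4 instructions.
Total removed = 8 * 4 = 32
Remaining = 82 - 32 = 50

50


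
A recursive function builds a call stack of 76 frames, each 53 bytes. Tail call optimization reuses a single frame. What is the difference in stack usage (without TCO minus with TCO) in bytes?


Without TCO: 76 * 53 = 4028 bytes
With TCO: reuse 1 frame = 53 bytes
Savings = 4028 - 53 = 3975

3975


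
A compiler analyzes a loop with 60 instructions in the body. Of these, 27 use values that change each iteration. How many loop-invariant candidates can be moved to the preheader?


Invariant candidates = total - loop-dependent
= 60 - 27 = 33

33


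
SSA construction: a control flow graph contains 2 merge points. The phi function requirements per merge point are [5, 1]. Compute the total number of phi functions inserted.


Total phi functions = sum of phi functions at each join node
= 5 + 1 = 6

6


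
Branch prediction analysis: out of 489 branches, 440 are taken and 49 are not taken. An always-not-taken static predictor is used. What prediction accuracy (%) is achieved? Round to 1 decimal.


Predictor: always-not-taken
Correct predictions = 49
Accuracy = 49 / 489 * 100 = 10.0%

10.0


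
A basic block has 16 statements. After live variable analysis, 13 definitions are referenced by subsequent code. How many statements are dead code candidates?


Dead code = total statements - live definitions
= 16 - 13 = 3

3


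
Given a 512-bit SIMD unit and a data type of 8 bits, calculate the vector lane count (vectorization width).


Width = SIMD bits / data type bits
= 512 / 8 = 64

64


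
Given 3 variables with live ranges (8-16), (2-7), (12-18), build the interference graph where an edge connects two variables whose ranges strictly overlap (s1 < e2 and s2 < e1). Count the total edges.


Check all pairs for overlapping intervals.
Two intervals (s1,e1) and (s2,e2) overlap if s1 < e2 and s2 < e1.
v0 (8-16) vs v1..v2: overlaps v2 -> 1
v1 (2-7) vs v2: overlaps none -> 0
Total overlapping pairs = 1 + 0 = 1

1


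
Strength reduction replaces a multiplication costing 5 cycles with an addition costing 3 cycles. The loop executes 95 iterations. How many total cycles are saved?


Per-iteration saving = 5 - 3 = 2
Total saved = 95 * 2 = 190

190


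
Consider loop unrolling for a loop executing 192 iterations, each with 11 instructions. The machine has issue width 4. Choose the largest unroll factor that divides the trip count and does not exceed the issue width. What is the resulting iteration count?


Largest divisor of 192 <= 4 is 4
New iterations = 192 / 4 = 48

48


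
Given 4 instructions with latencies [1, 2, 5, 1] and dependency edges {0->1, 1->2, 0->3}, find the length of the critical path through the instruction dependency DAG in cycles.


Compute longest path through dependency graph: dist(Ik) = max over predecessors of dist + latency(Ik).
dist(I0) = latency 1 = 1
dist(I1) = dist(I0) + 2 = 1 + 2 = 3
dist(I2) = dist(I1) + 5 = 3 + 5 = 8
dist(I3) = dist(I0) + 1 = 1 + 1 = 2
Critical path = max dist = 8

8


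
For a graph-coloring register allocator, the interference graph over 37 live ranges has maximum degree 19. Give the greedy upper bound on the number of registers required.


Greedy coloring never needs more than (max_degree + 1) colors: when coloring a vertex, at most max_degree neighbors are already colored.
Upper bound = 19 + 1 = 20

20


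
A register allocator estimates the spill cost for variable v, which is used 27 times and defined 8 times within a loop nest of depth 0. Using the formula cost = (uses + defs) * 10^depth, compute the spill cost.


uses + defs = 27 + 8 = 35
10^0 = 1
Spill cost = 35 * 1 = 35

35


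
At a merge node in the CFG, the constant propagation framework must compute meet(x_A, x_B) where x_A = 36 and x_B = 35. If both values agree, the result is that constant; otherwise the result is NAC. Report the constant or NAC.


Meet operation: if both paths give the same constant, result is that constant; if they differ, result is NAC (not-a-constant).
Path A: 36, Path B: 35 -> differ
Result: not-a-constant -> NAC

NAC


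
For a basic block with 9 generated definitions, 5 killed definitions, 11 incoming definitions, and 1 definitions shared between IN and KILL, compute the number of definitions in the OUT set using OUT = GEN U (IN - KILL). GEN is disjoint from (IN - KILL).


IN - KILL: 11 - 1 = 10 surviving definitions
OUT = GEN + surviving = 9 + 10 = 19

19


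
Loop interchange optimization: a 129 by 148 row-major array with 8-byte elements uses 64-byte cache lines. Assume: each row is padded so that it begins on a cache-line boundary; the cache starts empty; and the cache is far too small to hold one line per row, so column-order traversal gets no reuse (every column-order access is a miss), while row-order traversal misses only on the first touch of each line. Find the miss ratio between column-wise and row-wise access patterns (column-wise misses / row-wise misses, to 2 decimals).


Each row occupies 148 * 8 = 1184 bytes and starts on a line boundary, so it spans ceil(1184 / 64) = 19 cache lines.
Row-major traversal misses (one per line touched): 129 * ceil(148 * 8 / 64) = 2451
Column-major traversal misses (no reuse, every access misses): 129 * 148 = 19092
Ratio = 19092 / 2451 = 7.79

7.79


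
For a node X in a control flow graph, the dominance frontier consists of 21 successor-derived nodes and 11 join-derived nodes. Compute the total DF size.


DF(X) = direct successor contributions + join point contributions
= 21 + 11 = 32

32


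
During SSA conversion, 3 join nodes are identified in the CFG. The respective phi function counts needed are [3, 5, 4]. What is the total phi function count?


Total phi functions = sum of phi functions at each join node
= 3 + 5 + 4 = 12

12


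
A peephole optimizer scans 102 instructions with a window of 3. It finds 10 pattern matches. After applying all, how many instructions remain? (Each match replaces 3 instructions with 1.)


Each match removes 2 instructions.
Total removed = 10 * 2 = 20
Remaining = 102 - 20 = 82

82


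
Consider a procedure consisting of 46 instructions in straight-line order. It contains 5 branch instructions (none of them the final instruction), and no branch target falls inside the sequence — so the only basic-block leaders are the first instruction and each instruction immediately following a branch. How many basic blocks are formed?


With no in-sequence branch targets, the leaders are the first instruction plus the instruction after each branch.
Number of basic blocks = branches + 1
= 5 + 1 = 6

6


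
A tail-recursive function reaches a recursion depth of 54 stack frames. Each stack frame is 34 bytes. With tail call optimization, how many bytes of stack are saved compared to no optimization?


Without TCO: 54 * 34 = 1836 bytes
With TCO: reuse 1 frame = 34 bytes
Savings = 1836 - 34 = 1802

1802


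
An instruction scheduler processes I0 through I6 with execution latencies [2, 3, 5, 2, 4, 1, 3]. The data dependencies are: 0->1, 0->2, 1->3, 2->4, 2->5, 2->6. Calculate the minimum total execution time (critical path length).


Compute longest path through dependency graph: dist(Ik) = max over predecessors of dist + latency(Ik).
dist(I0) = latency 2 = 2
dist(I1) = dist(I0) + 3 = 2 + 3 = 5
dist(I2) = dist(I0) + 5 = 2 + 5 = 7
dist(I3) = dist(I1) + 2 = 5 + 2 = 7
dist(I4) = dist(I2) + 4 = 7 + 4 = 11
dist(I5) = dist(I2) + 1 = 7 + 1 = 8
dist(I6) = dist(I2) + 3 = 7 + 3 = 10
Critical path = max dist = 11

11


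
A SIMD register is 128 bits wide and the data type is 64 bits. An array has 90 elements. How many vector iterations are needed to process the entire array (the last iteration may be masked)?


Width = 128 / 64 = 2 elements per vector op
Iterations = ceil(90 / 2) = 45

45


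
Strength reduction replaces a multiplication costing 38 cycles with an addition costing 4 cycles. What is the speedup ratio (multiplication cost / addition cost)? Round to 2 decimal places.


Ratio = mult_cost / add_cost = 38 / 4 = 9.5

9.5


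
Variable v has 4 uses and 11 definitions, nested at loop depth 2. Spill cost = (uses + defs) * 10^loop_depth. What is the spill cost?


uses + defs = 4 + 11 = 15
10^2 = 100
Spill cost = 15 * 100 = 1500

1500


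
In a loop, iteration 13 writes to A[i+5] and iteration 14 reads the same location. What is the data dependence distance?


Distance = read iteration - write iteration
= 14 - 13 = 1

1


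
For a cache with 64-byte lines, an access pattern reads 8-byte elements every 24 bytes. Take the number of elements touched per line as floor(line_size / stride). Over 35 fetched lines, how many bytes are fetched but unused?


Elements per line = floor(64 / 24) = 2
Bytes used per line = 2 * 8 = 16
Wasted per line = 64 - 16 = 48
Total wasted = 48 * 35 = 1680

1680


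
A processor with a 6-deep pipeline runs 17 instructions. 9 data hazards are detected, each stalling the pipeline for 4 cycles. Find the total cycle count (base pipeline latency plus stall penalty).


Base cycles = 6 + 17 - 1 = 22
Total stalls = 9 * 4 = 36
Total = 22 + 36 = 58

58


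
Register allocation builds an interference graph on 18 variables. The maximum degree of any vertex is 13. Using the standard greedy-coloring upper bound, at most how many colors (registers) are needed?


Greedy coloring never needs more than (max_degree + 1) colors: when coloring a vertex, at most max_degree neighbors are already colored.
Upper bound = 13 + 1 = 14

14


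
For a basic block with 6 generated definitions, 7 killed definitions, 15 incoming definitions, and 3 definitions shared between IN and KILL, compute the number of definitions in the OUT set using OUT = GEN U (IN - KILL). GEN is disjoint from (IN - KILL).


IN - KILL: 15 - 3 = 12 surviving definitions
OUT = GEN + surviving = 6 + 12 = 18

18


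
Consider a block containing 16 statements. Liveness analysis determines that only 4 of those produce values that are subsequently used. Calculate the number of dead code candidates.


Dead code = total statements - live definitions
= 16 - 4 = 12

12


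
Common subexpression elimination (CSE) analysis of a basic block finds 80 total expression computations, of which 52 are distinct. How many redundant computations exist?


CSE count = total expressions - unique expressions
= 80 - 52 = 28

28


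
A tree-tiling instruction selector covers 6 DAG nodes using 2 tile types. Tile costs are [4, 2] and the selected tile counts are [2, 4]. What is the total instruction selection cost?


Total cost = sum(count_i * cost_i)
= 2*4 + 4*2
= 16

16


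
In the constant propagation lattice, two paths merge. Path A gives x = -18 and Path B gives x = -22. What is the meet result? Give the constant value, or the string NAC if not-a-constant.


Meet operation: if both paths give the same constant, result is that constant; if they differ, result is NAC (not-a-constant).
Path A: -18, Path B: -22 -> differ
Result: not-a-constant -> NAC

NAC


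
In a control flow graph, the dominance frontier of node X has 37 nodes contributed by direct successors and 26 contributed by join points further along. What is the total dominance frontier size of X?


DF(X) = direct successor contributions + join point contributions
= 37 + 26 = 63

63


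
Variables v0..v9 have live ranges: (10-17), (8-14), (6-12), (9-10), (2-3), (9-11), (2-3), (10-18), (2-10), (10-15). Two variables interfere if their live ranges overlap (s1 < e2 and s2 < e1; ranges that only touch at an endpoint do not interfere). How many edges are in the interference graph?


Check all pairs for overlapping intervals.
Two intervals (s1,e1) and (s2,e2) overlap if s1 < e2 and s2 < e1.
v0 (10-17) vs v1..v9: overlaps v1, v2, v5, v7, v9 -> 5
v1 (8-14) vs v2..v9: overlaps v2, v3, v5, v7, v8, v9 -> 6
v2 (6-12) vs v3..v9: overlaps v3, v5, v7, v8, v9 -> 5
v3 (9-10) vs v4..v9: overlaps v5, v8 -> 2
v4 (2-3) vs v5..v9: overlaps v6, v8 -> 2
v5 (9-11) vs v6..v9: overlaps v7, v8, v9 -> 3
v6 (2-3) vs v7..v9: overlaps v8 -> 1
v7 (10-18) vs v8..v9: overlaps v9 -> 1
v8 (2-10) vs v9: overlaps none -> 0
Total overlapping pairs = 5 + 6 + 5 + 2 + 2 + 3 + 1 + 1 + 0 = 25

25


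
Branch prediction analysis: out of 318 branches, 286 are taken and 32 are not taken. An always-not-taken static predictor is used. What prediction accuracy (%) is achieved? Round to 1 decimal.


Predictor: always-not-taken
Correct predictions = 32
Accuracy = 32 / 318 * 100 = 10.1%

10.1


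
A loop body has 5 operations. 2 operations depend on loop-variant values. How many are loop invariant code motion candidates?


Invariant candidates = total - loop-dependent
= 5 - 2 = 3

3


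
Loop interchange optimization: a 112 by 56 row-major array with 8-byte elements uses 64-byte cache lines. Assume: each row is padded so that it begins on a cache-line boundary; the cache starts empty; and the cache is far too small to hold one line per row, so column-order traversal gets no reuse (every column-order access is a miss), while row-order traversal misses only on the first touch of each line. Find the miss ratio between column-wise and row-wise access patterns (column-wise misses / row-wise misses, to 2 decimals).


Each row occupies 56 * 8 = 448 bytes and starts on a line boundary, so it spans ceil(448 / 64) = 7 cache lines.
Row-major traversal misses (one per line touched): 112 * ceil(56 * 8 / 64) = 784
Column-major traversal misses (no reuse, every access misses): 112 * 56 = 6272
Ratio = 6272 / 784 = 8.0

8.0


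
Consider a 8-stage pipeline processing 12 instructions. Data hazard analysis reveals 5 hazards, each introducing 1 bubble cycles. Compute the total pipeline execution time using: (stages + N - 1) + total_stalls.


Base cycles = 8 + 12 - 1 = 19
Total stalls = 5 * 1 = 5
Total = 19 + 5 = 24

24


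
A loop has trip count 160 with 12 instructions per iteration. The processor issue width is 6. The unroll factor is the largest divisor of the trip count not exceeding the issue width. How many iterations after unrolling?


Largest divisor of 160 <= 6 is 5
New iterations = 160 / 5 = 32

32


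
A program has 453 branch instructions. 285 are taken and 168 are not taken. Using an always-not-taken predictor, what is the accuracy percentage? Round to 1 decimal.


Predictor: always-not-taken
Correct predictions = 168
Accuracy = 168 / 453 * 100 = 37.1%

37.1


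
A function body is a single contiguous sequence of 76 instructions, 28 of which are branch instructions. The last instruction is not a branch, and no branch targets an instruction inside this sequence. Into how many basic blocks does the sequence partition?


With no in-sequence branch targets, the leaders are the first instruction plus the instruction after each branch.
Number of basic blocks = branches + 1
= 28 + 1 = 29

29


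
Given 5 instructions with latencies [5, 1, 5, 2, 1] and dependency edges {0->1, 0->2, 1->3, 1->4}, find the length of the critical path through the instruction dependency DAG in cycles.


Compute longest path through dependency graph: dist(Ik) = max over predecessors of dist + latency(Ik).
dist(I0) = latency 5 = 5
dist(I1) = dist(I0) + 1 = 5 + 1 = 6
dist(I2) = dist(I0) + 5 = 5 + 5 = 10
dist(I3) = dist(I1) + 2 = 6 + 2 = 8
dist(I4) = dist(I1) + 1 = 6 + 1 = 7
Critical path = max dist = 10

10


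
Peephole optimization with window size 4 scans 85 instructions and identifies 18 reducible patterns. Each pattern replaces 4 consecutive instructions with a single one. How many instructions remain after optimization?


Each match removes 3 instructions.
Total removed = 18 * 3 = 54
Remaining = 85 - 54 = 31

31


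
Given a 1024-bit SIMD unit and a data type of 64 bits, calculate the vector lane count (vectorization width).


Width = SIMD bits / data type bits
= 1024 / 64 = 16

16


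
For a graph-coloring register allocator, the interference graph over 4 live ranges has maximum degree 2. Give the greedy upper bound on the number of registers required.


Greedy coloring never needs more than (max_degree + 1) colors: when coloring a vertex, at most max_degree neighbors are already colored.
Upper bound = 2 + 1 = 3

3


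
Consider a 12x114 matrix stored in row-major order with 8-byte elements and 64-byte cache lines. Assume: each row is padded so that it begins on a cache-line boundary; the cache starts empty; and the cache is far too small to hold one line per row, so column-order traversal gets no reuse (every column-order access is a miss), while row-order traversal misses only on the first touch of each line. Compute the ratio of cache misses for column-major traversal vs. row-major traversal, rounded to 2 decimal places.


Each row occupies 114 * 8 = 912 bytes and starts on a line boundary, so it spans ceil(912 / 64) = 15 cache lines.
Row-major traversal misses (one per line touched): 12 * ceil(114 * 8 / 64) = 180
Column-major traversal misses (no reuse, every access misses): 12 * 114 = 1368
Ratio = 1368 / 180 = 7.6

7.6


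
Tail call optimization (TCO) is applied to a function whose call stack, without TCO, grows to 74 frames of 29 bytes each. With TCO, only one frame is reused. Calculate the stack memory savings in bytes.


Without TCO: 74 * 29 = 2146 bytes
With TCO: reuse 1 frame = 29 bytes
Savings = 2146 - 29 = 2117

2117


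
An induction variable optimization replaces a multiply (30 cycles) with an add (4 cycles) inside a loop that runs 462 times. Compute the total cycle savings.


Per-iteration saving = 30 - 4 = 26
Total saved = 462 * 26 = 12012

12012


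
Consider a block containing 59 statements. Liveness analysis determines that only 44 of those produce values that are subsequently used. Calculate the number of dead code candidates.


Dead code = total statements - live definitions
= 59 - 44 = 15

15


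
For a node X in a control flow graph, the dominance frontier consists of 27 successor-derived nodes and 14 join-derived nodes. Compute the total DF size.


DF(X) = direct successor contributions + join point contributions
= 27 + 14 = 41

41


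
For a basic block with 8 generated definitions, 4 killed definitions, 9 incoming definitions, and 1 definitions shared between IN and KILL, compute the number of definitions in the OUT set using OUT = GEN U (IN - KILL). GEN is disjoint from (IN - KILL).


IN - KILL: 9 - 1 = 8 surviving definitions
OUT = GEN + surviving = 8 + 8 = 16

16


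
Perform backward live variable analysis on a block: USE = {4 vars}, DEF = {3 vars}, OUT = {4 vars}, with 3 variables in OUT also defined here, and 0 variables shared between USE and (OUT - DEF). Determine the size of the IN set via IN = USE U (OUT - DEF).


OUT - DEF: 4 - 3 = 1
|IN| = |USE| + |OUT - DEF| - |USE ∩ (OUT - DEF)| = 4 + 1 - 0 = 5

5


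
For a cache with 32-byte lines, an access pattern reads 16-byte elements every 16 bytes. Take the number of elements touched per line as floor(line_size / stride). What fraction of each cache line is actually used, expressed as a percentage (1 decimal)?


Elements per cache line = floor(32 / 16) = 2
Bytes used = 2 * 16 = 32
Utilization = 32 / 32 * 100 = 100.0%

100.0


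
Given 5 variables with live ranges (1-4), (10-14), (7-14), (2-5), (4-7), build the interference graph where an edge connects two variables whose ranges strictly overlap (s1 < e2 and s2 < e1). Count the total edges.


Check all pairs for overlapping intervals.
Two intervals (s1,e1) and (s2,e2) overlap if s1 < e2 and s2 < e1.
v0 (1-4) vs v1..v4: overlaps v3 -> 1
v1 (10-14) vs v2..v4: overlaps v2 -> 1
v2 (7-14) vs v3..v4: overlaps none -> 0
v3 (2-5) vs v4: overlaps v4 -> 1
Total overlapping pairs = 1 + 1 + 0 + 1 = 3

3


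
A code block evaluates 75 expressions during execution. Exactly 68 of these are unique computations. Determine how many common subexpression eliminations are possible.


CSE count = total expressions - unique expressions
= 75 - 68 = 7

7


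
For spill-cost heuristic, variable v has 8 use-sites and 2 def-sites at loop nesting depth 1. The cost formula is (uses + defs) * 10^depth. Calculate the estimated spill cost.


uses + defs = 8 + 2 = 10
10^1 = 10
Spill cost = 10 * 10 = 100

100


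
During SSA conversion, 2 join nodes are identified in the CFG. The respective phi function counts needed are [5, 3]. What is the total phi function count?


Total phi functions = sum of phi functions at each join node
= 5 + 3 = 8

8


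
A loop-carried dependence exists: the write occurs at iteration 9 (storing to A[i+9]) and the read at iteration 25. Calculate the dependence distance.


Distance = read iteration - write iteration
= 25 - 9 = 16

16


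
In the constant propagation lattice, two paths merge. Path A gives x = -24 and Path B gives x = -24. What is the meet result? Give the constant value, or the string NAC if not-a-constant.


Meet operation: if both paths give the same constant, result is that constant; if they differ, result is NAC (not-a-constant).
Path A: -24, Path B: -24 -> equal
Result: constant -> -24

-24


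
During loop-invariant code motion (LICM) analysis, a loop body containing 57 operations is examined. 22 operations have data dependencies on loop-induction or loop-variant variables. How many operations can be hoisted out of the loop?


Invariant candidates = total - loop-dependent
= 57 - 22 = 35

35


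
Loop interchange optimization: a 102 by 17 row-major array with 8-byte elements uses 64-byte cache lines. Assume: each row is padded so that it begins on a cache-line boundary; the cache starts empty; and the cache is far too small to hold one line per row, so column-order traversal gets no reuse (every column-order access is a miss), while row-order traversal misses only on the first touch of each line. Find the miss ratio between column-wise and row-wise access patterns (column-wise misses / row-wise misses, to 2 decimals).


Each row occupies 17 * 8 = 136 bytes and starts on a line boundary, so it spans ceil(136 / 64) = 3 cache lines.
Row-major traversal misses (one per line touched): 102 * ceil(17 * 8 / 64) = 306
Column-major traversal misses (no reuse, every access misses): 102 * 17 = 1734
Ratio = 1734 / 306 = 5.67

5.67


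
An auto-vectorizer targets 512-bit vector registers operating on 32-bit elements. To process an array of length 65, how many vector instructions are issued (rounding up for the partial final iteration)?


Width = 512 / 32 = 16 elements per vector op
Iterations = ceil(65 / 16) = 5

5


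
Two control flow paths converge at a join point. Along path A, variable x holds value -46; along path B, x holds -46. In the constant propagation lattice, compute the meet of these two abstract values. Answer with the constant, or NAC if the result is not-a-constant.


Meet operation: if both paths give the same constant, result is that constant; if they differ, result is NAC (not-a-constant).
Path A: -46, Path B: -46 -> equal
Result: constant -> -46

-46


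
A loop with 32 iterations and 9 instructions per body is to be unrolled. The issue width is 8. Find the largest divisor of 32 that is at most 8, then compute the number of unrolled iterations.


Largest divisor of 32 <= 8 is 8
New iterations = 32 / 8 = 4

4


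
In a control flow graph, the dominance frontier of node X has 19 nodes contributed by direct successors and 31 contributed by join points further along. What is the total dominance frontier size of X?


DF(X) = direct successor contributions + join point contributions
= 19 + 31 = 50

50


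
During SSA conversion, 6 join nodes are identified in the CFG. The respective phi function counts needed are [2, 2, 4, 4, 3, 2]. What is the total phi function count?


Total phi functions = sum of phi functions at each join node
= 2 + 2 + 4 + 4 + 3 + 2 = 17

17


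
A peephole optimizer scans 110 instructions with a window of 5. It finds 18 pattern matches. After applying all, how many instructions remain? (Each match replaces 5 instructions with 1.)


Each match removes 4 instructions.
Total removed = 18 * 4 = 72
Remaining = 110 - 72 = 38

38


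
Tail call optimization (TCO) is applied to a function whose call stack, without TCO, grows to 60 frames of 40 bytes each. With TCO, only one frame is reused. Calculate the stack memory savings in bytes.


Without TCO: 60 * 40 = 2400 bytes
With TCO: reuse 1 frame = 40 bytes
Savings = 2400 - 40 = 2360

2360


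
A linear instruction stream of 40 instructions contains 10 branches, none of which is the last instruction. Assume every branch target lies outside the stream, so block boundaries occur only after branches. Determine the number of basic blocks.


With no in-sequence branch targets, the leaders are the first instruction plus the instruction after each branch.
Number of basic blocks = branches + 1
= 10 + 1 = 11

11


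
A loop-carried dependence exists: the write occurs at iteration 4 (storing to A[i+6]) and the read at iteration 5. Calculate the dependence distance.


Distance = read iteration - write iteration
= 5 - 4 = 1

1


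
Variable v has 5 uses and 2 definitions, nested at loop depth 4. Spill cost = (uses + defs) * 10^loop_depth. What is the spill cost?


uses + defs = 5 + 2 = 7
10^4 = 10000
Spill cost = 7 * 10000 = 70000

70000


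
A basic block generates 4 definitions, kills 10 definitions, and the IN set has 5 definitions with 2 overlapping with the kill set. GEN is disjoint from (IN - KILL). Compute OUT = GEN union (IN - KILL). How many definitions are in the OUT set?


IN - KILL: 5 - 2 = 3 surviving definitions
OUT = GEN + surviving = 4 + 3 = 7

7


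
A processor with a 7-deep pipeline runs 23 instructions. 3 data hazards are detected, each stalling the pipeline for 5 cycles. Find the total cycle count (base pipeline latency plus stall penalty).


Base cycles = 7 + 23 - 1 = 29
Total stalls = 3 * 5 = 15
Total = 29 + 15 = 44

44


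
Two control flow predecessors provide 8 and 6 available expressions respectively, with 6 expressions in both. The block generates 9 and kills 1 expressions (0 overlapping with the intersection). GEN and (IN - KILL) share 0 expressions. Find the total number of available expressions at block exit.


IN = intersection of predecessors = 6
IN - KILL = 6 - 0 = 6
|OUT| = |GEN| + |IN - KILL| - |GEN ∩ (IN - KILL)| = 9 + 6 - 0 = 15

15


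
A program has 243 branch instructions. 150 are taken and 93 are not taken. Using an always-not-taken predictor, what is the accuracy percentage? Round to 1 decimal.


Predictor: always-not-taken
Correct predictions = 93
Accuracy = 93 / 243 * 100 = 38.3%

38.3


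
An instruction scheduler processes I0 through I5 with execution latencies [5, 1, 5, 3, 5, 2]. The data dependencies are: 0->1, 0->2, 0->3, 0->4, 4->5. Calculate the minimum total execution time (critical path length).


Compute longest path through dependency graph: dist(Ik) = max over predecessors of dist + latency(Ik).
dist(I0) = latency 5 = 5
dist(I1) = dist(I0) + 1 = 5 + 1 = 6
dist(I2) = dist(I0) + 5 = 5 + 5 = 10
dist(I3) = dist(I0) + 3 = 5 + 3 = 8
dist(I4) = dist(I0) + 5 = 5 + 5 = 10
dist(I5) = dist(I4) + 2 = 10 + 2 = 12
Critical path = max dist = 12

12


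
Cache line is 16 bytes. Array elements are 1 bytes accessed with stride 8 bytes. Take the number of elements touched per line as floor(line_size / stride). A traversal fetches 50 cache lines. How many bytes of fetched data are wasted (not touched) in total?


Elements per line = floor(16 / 8) = 2
Bytes used per line = 2 * 1 = 2
Wasted per line = 16 - 2 = 14
Total wasted = 14 * 50 = 700

700


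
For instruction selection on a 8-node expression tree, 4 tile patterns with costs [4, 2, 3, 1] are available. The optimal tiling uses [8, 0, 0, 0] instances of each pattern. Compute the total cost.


Total cost = sum(count_i * cost_i)
= 8*4 + 0*2 + 0*3 + 0*1
= 32

32


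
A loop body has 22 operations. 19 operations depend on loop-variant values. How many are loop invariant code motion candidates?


Invariant candidates = total - loop-dependent
= 22 - 19 = 3

3


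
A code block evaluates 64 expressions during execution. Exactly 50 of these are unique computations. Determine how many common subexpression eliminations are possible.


CSE count = total expressions - unique expressions
= 64 - 50 = 14

14


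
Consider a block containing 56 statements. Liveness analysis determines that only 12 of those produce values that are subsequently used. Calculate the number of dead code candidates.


Dead code = total statements - live definitions
= 56 - 12 = 44

44


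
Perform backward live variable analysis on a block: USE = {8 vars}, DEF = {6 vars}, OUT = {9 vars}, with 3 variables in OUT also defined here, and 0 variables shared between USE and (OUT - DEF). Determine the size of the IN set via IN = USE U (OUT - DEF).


OUT - DEF: 9 - 3 = 6
|IN| = |USE| + |OUT - DEF| - |USE ∩ (OUT - DEF)| = 8 + 6 - 0 = 14

14


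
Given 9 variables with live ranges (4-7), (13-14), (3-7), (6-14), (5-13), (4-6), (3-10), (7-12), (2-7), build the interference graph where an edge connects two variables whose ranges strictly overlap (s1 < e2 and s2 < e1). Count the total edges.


Check all pairs for overlapping intervals.
Two intervals (s1,e1) and (s2,e2) overlap if s1 < e2 and s2 < e1.
v0 (4-7) vs v1..v8: overlaps v2, v3, v4, v5, v6, v8 -> 6
v1 (13-14) vs v2..v8: overlaps v3 -> 1
v2 (3-7) vs v3..v8: overlaps v3, v4, v5, v6, v8 -> 5
v3 (6-14) vs v4..v8: overlaps v4, v6, v7, v8 -> 4
v4 (5-13) vs v5..v8: overlaps v5, v6, v7, v8 -> 4
v5 (4-6) vs v6..v8: overlaps v6, v8 -> 2
v6 (3-10) vs v7..v8: overlaps v7, v8 -> 2
v7 (7-12) vs v8: overlaps none -> 0
Total overlapping pairs = 6 + 1 + 5 + 4 + 4 + 2 + 2 + 0 = 24

24


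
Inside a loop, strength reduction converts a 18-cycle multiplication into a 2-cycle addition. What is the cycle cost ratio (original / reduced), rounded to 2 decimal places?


Ratio = mult_cost / add_cost = 18 / 2 = 9.0

9.0


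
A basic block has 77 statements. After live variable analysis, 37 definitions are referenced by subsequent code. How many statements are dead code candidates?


Dead code = total statements - live definitions
= 77 - 37 = 40

40


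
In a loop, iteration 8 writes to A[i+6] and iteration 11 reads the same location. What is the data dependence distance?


Distance = read iteration - write iteration
= 11 - 8 = 3

3


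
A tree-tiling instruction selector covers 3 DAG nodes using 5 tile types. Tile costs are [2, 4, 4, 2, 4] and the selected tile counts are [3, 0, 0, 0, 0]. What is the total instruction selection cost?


Total cost = sum(count_i * cost_i)
= 3*2 + 0*4 + 0*4 + 0*2 + 0*4
= 6

6
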